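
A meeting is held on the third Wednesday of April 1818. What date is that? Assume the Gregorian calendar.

April 15, 1818

April 1, 1818 is a Wednesday.
The first Wednesday is therefore April 1 (same day).
The third Wednesday is 1 + 2×7 = April 15.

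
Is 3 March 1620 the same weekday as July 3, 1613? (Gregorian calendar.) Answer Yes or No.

From Jul 3, 1613 to Mar 3, 1620 is 2435 days.
2435 mod 7 = 6, so they are different weekdays.
(Jul 3, 1613 is a Wednesday; Mar 3, 1620 is a Tuesday.)

No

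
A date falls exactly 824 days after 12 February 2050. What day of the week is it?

Thursday

Feb 12, 2050 is a Saturday.
824 mod 7 = 5, so 824 days after a Saturday is Saturday + 5 = Thursday.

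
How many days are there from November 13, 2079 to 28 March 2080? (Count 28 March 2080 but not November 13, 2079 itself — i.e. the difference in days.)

136

Nov 13, 2079 → Dec 13, 2079: 30 days (November has 30).
Dec 13, 2079 → Jan 13, 2080: 31 days (December has 31).
Jan 13, 2080 → Feb 13, 2080: 31 days (January has 31).
Feb 13, 2080 → Mar 13, 2080: 29 days (February has 29).
Mar 13, 2080 → Mar 28, 2080: 15 days.
Total: 136 days.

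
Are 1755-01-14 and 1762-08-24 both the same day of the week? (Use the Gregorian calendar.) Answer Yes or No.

Yes

From Jan 14, 1755 to Aug 24, 1762 is 2779 days.
2779 mod 7 = 0, so they are the same weekday.
(Jan 14, 1755 is a Tuesday; Aug 24, 1762 is a Tuesday.)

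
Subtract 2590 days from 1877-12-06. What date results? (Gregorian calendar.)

November 3, 1870

−365 (one year) → Dec 6, 1876 (2225 left).
−366 (one year; includes Feb 29, 1876) → Dec 6, 1875 (1859 left).
−365 (one year) → Dec 6, 1874 (1494 left).
−365 (one year) → Dec 6, 1873 (1129 left).
−365 (one year) → Dec 6, 1872 (764 left).
−366 (one year; includes Feb 29, 1872) → Dec 6, 1871 (398 left).
−6 → Nov 30, 1871 (end of Nov, 30 days; 392 left).
−30 → Oct 31, 1871 (end of Oct, 31 days; 362 left).
−31 → Sep 30, 1871 (end of Sep, 30 days; 331 left).
−30 → Aug 31, 1871 (end of Aug, 31 days; 301 left).
−31 → Jul 31, 1871 (end of Jul, 31 days; 270 left).
−31 → Jun 30, 1871 (end of Jun, 30 days; 239 left).
−30 → May 31, 1871 (end of May, 31 days; 209 left).
−31 → Apr 30, 1871 (end of Apr, 30 days; 178 left).
−30 → Mar 31, 1871 (end of Mar, 31 days; 148 left).
−31 → Feb 28, 1871 (end of Feb, 28 days; 117 left).
−28 → Jan 31, 1871 (end of Jan, 31 days; 89 left).
−31 → Dec 31, 1870 (end of Dec, 31 days; 58 left).
−31 → Nov 30, 1870 (end of Nov, 30 days; 27 left).
−27 → Nov 3, 1870.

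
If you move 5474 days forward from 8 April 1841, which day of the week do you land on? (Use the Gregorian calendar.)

Apr 8, 1841 is a Thursday.
5474 mod 7 = 0, so 5474 days after a Thursday is Thursday + 0 = Thursday.

Thursday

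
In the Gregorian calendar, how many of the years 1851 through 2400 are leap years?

Multiples of 4 in [1851,2400]: 138.
Of those, multiples of 100: 6 (not leap unless ÷400).
Multiples of 400: 2.
Leap years = 138 − 6 + 2 = 134.

134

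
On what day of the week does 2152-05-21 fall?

Doomsday rule: the anchor day for the 2100s is Sunday. For year 52: 52÷12 = 4 r 4, and 4÷4 = 1, so 4+4+1 = 9.
Sunday + 9 ≡ Tuesday — that's 2152's doomsday.
In May the doomsday date is May 9.
May 21 is 12 days after May 9; 12 mod 7 = 5, so Tuesday + 5 = Sunday.

Sunday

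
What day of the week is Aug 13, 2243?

Doomsday rule: the anchor day for the 2200s is Friday. For year 43: 43÷12 = 3 r 7, and 7÷4 = 1, so 3+7+1 = 11.
Friday + 11 ≡ Tuesday — that's 2243's doomsday.
In August the doomsday date is Aug 8.
Aug 13 is 5 days after Aug 8; 5 mod 7 = 5, so Tuesday + 5 = Sunday.

Sunday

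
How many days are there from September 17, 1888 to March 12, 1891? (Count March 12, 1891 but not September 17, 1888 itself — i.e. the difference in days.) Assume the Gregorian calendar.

906

Sep 17, 1888 → Sep 17, 1889: 365 days.
Sep 17, 1889 → Sep 17, 1890: 365 days.
Sep 17, 1890 → Oct 17, 1890: 30 days (September has 30).
Oct 17, 1890 → Nov 17, 1890: 31 days (October has 31).
Nov 17, 1890 → Dec 17, 1890: 30 days (November has 30).
Dec 17, 1890 → Jan 17, 1891: 31 days (December has 31).
Jan 17, 1891 → Feb 17, 1891: 31 days (January has 31).
Feb 17, 1891 → Mar 12, 1891: 23 days.
Total: 906 days.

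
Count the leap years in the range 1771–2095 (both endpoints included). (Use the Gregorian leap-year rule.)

Multiples of 4 in [1771,2095]: 81.
Of those, multiples of 100: 3 (not leap unless ÷400).
Multiples of 400: 1.
Leap years = 81 − 3 + 1 = 79.

79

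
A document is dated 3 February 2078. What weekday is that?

Thursday

January 1, 2078 is a Saturday.
Jan 1, 2078 → Feb 1, 2078: 31 days (January has 31).
Feb 1, 2078 → Feb 3, 2078: 2 days.
Total: 33 days.
33 mod 7 = 5, so Saturday + 5 = Thursday.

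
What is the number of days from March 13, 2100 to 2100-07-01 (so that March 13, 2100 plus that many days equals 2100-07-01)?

Mar 13, 2100 → Apr 13, 2100: 31 days (March has 31).
Apr 13, 2100 → May 13, 2100: 30 days (April has 30).
May 13, 2100 → Jun 13, 2100: 31 days (May has 31).
Jun 13, 2100 → Jul 1, 2100: 18 days.
Total: 110 days.

110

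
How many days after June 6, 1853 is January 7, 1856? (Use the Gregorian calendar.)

Jun 6, 1853 → Jun 6, 1854: 365 days.
Jun 6, 1854 → Jun 6, 1855: 365 days.
Jun 6, 1855 → Jul 6, 1855: 30 days (June has 30).
Jul 6, 1855 → Aug 6, 1855: 31 days (July has 31).
Aug 6, 1855 → Sep 6, 1855: 31 days (August has 31).
Sep 6, 1855 → Oct 6, 1855: 30 days (September has 30).
Oct 6, 1855 → Nov 6, 1855: 31 days (October has 31).
Nov 6, 1855 → Dec 6, 1855: 30 days (November has 30).
Dec 6, 1855 → Jan 6, 1856: 31 days (December has 31).
Jan 6, 1856 → Jan 7, 1856: 1 days.
Total: 945 days.

945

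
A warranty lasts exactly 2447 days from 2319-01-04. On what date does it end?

+365 (one year) → Jan 4, 2320 (2082 left).
+366 (one year; includes Feb 29, 2320) → Jan 4, 2321 (1716 left).
+365 (one year) → Jan 4, 2322 (1351 left).
+365 (one year) → Jan 4, 2323 (986 left).
+365 (one year) → Jan 4, 2324 (621 left).
+366 (one year; includes Feb 29, 2324) → Jan 4, 2325 (255 left).
Jan has 31 days: +28 → Feb 1, 2325 (227 left).
Feb has 28 days: +28 → Mar 1, 2325 (199 left).
Mar has 31 days: +31 → Apr 1, 2325 (168 left).
Apr has 30 days: +30 → May 1, 2325 (138 left).
May has 31 days: +31 → Jun 1, 2325 (107 left).
Jun has 30 days: +30 → Jul 1, 2325 (77 left).
Jul has 31 days: +31 → Aug 1, 2325 (46 left).
Aug has 31 days: +31 → Sep 1, 2325 (15 left).
+15 → Sep 16, 2325.

September 16, 2325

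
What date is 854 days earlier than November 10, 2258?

July 9, 2256

−365 (one year) → Nov 10, 2257 (489 left).
−365 (one year) → Nov 10, 2256 (124 left).
−10 → Oct 31, 2256 (end of Oct, 31 days; 114 left).
−31 → Sep 30, 2256 (end of Sep, 30 days; 83 left).
−30 → Aug 31, 2256 (end of Aug, 31 days; 53 left).
−31 → Jul 31, 2256 (end of Jul, 31 days; 22 left).
−22 → Jul 9, 2256.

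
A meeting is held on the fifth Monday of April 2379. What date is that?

April 1, 2379 is a Sunday.
The first Monday is therefore April 2 (1 days later).
The fifth Monday is 2 + 4×7 = April 30.

April 30, 2379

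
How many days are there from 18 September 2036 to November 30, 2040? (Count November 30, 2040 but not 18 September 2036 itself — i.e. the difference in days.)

Sep 18, 2036 → Sep 18, 2037: 365 days.
Sep 18, 2037 → Sep 18, 2038: 365 days.
Sep 18, 2038 → Sep 18, 2039: 365 days.
Sep 18, 2039 → Sep 18, 2040: 366 days (Feb 29, 2040 is in that span).
Sep 18, 2040 → Oct 18, 2040: 30 days (September has 30).
Oct 18, 2040 → Nov 18, 2040: 31 days (October has 31).
Nov 18, 2040 → Nov 30, 2040: 12 days.
Total: 1534 days.

1534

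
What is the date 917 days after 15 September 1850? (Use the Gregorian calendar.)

+365 (one year) → Sep 15, 1851 (552 left).
+366 (one year; includes Feb 29, 1852) → Sep 15, 1852 (186 left).
Sep has 30 days: +16 → Oct 1, 1852 (170 left).
Oct has 31 days: +31 → Nov 1, 1852 (139 left).
Nov has 30 days: +30 → Dec 1, 1852 (109 left).
Dec has 31 days: +31 → Jan 1, 1853 (78 left).
Jan has 31 days: +31 → Feb 1, 1853 (47 left).
Feb has 28 days: +28 → Mar 1, 1853 (19 left).
+19 → Mar 20, 1853.

March 20, 1853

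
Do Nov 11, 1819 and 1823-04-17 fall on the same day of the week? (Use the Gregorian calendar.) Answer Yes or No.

Yes

From Nov 11, 1819 to Apr 17, 1823 is 1253 days.
1253 mod 7 = 0, so they are the same weekday.
(Nov 11, 1819 is a Thursday; Apr 17, 1823 is a Thursday.)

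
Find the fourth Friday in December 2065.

December 25, 2065

December 1, 2065 is a Tuesday.
The first Friday is therefore December 4 (3 days later).
The fourth Friday is 4 + 3×7 = December 25.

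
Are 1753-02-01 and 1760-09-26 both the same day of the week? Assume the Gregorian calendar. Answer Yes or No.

No

From Feb 1, 1753 to Sep 26, 1760 is 2794 days.
2794 mod 7 = 1, so they are different weekdays.
(Feb 1, 1753 is a Thursday; Sep 26, 1760 is a Friday.)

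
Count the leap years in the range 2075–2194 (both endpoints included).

29

Multiples of 4 in [2075,2194]: 30.
Of those, multiples of 100: 1 (not leap unless ÷400).
Multiples of 400: 0.
Leap years = 30 − 1 + 0 = 29.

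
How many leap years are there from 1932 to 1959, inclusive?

7

Multiples of 4 in [1932,1959]: 7.
Of those, multiples of 100: 0 (not leap unless ÷400).
Multiples of 400: 0.
Leap years = 7 − 0 + 0 = 7.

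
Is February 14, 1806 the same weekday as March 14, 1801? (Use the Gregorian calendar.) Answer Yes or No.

No

From Mar 14, 1801 to Feb 14, 1806 is 1798 days.
1798 mod 7 = 6, so they are different weekdays.
(Mar 14, 1801 is a Saturday; Feb 14, 1806 is a Friday.)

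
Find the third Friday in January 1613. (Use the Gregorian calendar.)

January 1, 1613 is a Tuesday.
The first Friday is therefore January 4 (3 days later).
The third Friday is 4 + 2×7 = January 18.

January 18, 1613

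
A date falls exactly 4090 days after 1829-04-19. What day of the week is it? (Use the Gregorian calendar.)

Apr 19, 1829 is a Sunday.
4090 mod 7 = 2, so 4090 days after a Sunday is Sunday + 2 = Tuesday.

Tuesday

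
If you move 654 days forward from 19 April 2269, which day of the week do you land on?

First find the weekday of Apr 19, 2269. Doomsday rule: the anchor day for the 2200s is Friday. For year 69: 69÷12 = 5 r 9, and 9÷4 = 2, so 5+9+2 = 16.
Friday + 16 ≡ Sunday — that's 2269's doomsday.
In April the doomsday date is Apr 4.
Apr 19 is 15 days after Apr 4; 15 mod 7 = 1, so Sunday + 1 = Monday.
654 mod 7 = 3, so 654 days after a Monday is Monday + 3 = Thursday.

Thursday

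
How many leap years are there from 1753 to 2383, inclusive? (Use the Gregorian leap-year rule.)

Multiples of 4 in [1753,2383]: 157.
Of those, multiples of 100: 6 (not leap unless ÷400).
Multiples of 400: 1.
Leap years = 157 − 6 + 1 = 152.

152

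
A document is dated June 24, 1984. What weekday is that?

Sunday

January 1, 1984 is a Sunday.
Jan 1, 1984 → Feb 1, 1984: 31 days (January has 31).
Feb 1, 1984 → Mar 1, 1984: 29 days (February has 29).
Mar 1, 1984 → Apr 1, 1984: 31 days (March has 31).
Apr 1, 1984 → May 1, 1984: 30 days (April has 30).
May 1, 1984 → Jun 1, 1984: 31 days (May has 31).
Jun 1, 1984 → Jun 24, 1984: 23 days.
Total: 175 days.
175 mod 7 = 0, so Sunday + 0 = Sunday.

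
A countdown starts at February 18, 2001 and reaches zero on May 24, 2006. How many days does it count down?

1921

Feb 18, 2001 → Feb 18, 2002: 365 days.
Feb 18, 2002 → Feb 18, 2003: 365 days.
Feb 18, 2003 → Feb 18, 2004: 365 days.
Feb 18, 2004 → Feb 18, 2005: 366 days (Feb 29, 2004 is in that span).
Feb 18, 2005 → Feb 18, 2006: 365 days.
Feb 18, 2006 → Mar 18, 2006: 28 days (February has 28).
Mar 18, 2006 → Apr 18, 2006: 31 days (March has 31).
Apr 18, 2006 → May 18, 2006: 30 days (April has 30).
May 18, 2006 → May 24, 2006: 6 days.
Total: 1921 days.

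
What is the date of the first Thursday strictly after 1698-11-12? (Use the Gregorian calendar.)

November 13, 1698

Nov 12, 1698 is a Wednesday.
From Wednesday to the next Thursday is 1 day.
Nov 12, 1698 + 1 = Nov 13, 1698.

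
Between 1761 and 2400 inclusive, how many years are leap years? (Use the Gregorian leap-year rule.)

Multiples of 4 in [1761,2400]: 160.
Of those, multiples of 100: 7 (not leap unless ÷400).
Multiples of 400: 2.
Leap years = 160 − 7 + 2 = 155.

155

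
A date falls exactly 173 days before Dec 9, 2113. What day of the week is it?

Dec 9, 2113 is a Saturday.
173 mod 7 = 5, so 173 days before a Saturday is Saturday − 5 = Monday.

Monday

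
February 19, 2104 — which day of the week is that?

Doomsday rule: the anchor day for the 2100s is Sunday. For year 04: 4÷12 = 0 r 4, and 4÷4 = 1, so 0+4+1 = 5.
Sunday + 5 ≡ Friday — that's 2104's doomsday.
In February the doomsday date is Feb 29 (2104 is a leap year (divisible by 4)).
Feb 19 is 10 days before Feb 29; 10 mod 7 = 3, so Friday − 3 = Tuesday.

Tuesday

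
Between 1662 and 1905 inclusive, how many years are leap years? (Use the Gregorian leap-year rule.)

58

Multiples of 4 in [1662,1905]: 61.
Of those, multiples of 100: 3 (not leap unless ÷400).
Multiples of 400: 0.
Leap years = 61 − 3 + 0 = 58.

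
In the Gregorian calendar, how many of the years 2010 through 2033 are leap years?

6

Multiples of 4 in [2010,2033]: 6.
Of those, multiples of 100: 0 (not leap unless ÷400).
Multiples of 400: 0.
Leap years = 6 − 0 + 0 = 6.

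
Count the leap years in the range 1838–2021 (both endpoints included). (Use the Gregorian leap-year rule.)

Multiples of 4 in [1838,2021]: 46.
Of those, multiples of 100: 2 (not leap unless ÷400).
Multiples of 400: 1.
Leap years = 46 − 2 + 1 = 45.

45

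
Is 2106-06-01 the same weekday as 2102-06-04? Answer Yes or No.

No

From Jun 4, 2102 to Jun 1, 2106 is 1458 days.
1458 mod 7 = 2, so they are different weekdays.
(Jun 4, 2102 is a Sunday; Jun 1, 2106 is a Tuesday.)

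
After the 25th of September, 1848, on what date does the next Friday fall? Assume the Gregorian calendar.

September 29, 1848

Sep 25, 1848 is a Monday.
From Monday to the next Friday is 4 days.
Sep 25, 1848 + 4 = Sep 29, 1848.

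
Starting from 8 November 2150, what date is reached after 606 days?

July 6, 2152

+365 (one year) → Nov 8, 2151 (241 left).
Nov has 30 days: +23 → Dec 1, 2151 (218 left).
Dec has 31 days: +31 → Jan 1, 2152 (187 left).
Jan has 31 days: +31 → Feb 1, 2152 (156 left).
Feb has 29 days: +29 → Mar 1, 2152 (127 left).
Mar has 31 days: +31 → Apr 1, 2152 (96 left).
Apr has 30 days: +30 → May 1, 2152 (66 left).
May has 31 days: +31 → Jun 1, 2152 (35 left).
Jun has 30 days: +30 → Jul 1, 2152 (5 left).
+5 → Jul 6, 2152.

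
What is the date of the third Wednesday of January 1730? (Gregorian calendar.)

January 18, 1730

January 1, 1730 is a Sunday.
The first Wednesday is therefore January 4 (3 days later).
The third Wednesday is 4 + 2×7 = January 18.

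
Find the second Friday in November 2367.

November 10, 2367

November 1, 2367 is a Wednesday.
The first Friday is therefore November 3 (2 days later).
The second Friday is 3 + 1×7 = November 10.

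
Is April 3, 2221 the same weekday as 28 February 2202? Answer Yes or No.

No

From Feb 28, 2202 to Apr 3, 2221 is 6974 days.
6974 mod 7 = 2, so they are different weekdays.
(Feb 28, 2202 is a Sunday; Apr 3, 2221 is a Tuesday.)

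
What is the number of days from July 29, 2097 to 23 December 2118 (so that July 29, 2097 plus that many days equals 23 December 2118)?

7816

Jul 29, 2097 → Jul 29, 2098: 365 days.
Jul 29, 2098 → Jul 29, 2099: 365 days.
Jul 29, 2099 → Jul 29, 2100: 365 days.
Jul 29, 2100 → Jul 29, 2101: 365 days.
Jul 29, 2101 → Jul 29, 2102: 365 days.
Jul 29, 2102 → Jul 29, 2103: 365 days.
Jul 29, 2103 → Jul 29, 2104: 366 days (Feb 29, 2104 is in that span).
Jul 29, 2104 → Jul 29, 2105: 365 days.
Jul 29, 2105 → Jul 29, 2106: 365 days.
Jul 29, 2106 → Jul 29, 2107: 365 days.
Jul 29, 2107 → Jul 29, 2108: 366 days (Feb 29, 2108 is in that span).
Jul 29, 2108 → Jul 29, 2109: 365 days.
Jul 29, 2109 → Jul 29, 2110: 365 days.
Jul 29, 2110 → Jul 29, 2111: 365 days.
Jul 29, 2111 → Jul 29, 2112: 366 days (Feb 29, 2112 is in that span).
Jul 29, 2112 → Jul 29, 2113: 365 days.
Jul 29, 2113 → Jul 29, 2114: 365 days.
Jul 29, 2114 → Jul 29, 2115: 365 days.
Jul 29, 2115 → Jul 29, 2116: 366 days (Feb 29, 2116 is in that span).
Jul 29, 2116 → Jul 29, 2117: 365 days.
Jul 29, 2117 → Jul 29, 2118: 365 days.
Jul 29, 2118 → Aug 29, 2118: 31 days (July has 31).
Aug 29, 2118 → Sep 29, 2118: 31 days (August has 31).
Sep 29, 2118 → Oct 29, 2118: 30 days (September has 30).
Oct 29, 2118 → Nov 29, 2118: 31 days (October has 31).
Nov 29, 2118 → Dec 23, 2118: 24 days.
Total: 7816 days.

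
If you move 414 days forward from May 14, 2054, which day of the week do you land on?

Friday

May 14, 2054 is a Thursday.
414 mod 7 = 1, so 414 days after a Thursday is Thursday + 1 = Friday.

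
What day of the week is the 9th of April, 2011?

Doomsday rule: the anchor day for the 2000s is Tuesday. For year 11: 11÷12 = 0 r 11, and 11÷4 = 2, so 0+11+2 = 13.
Tuesday + 13 ≡ Monday — that's 2011's doomsday.
In April the doomsday date is Apr 4.
Apr 9 is 5 days after Apr 4; 5 mod 7 = 5, so Monday + 5 = Saturday.

Saturday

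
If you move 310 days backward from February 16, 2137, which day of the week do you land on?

Feb 16, 2137 is a Saturday.
310 mod 7 = 2, so 310 days before a Saturday is Saturday − 2 = Thursday.

Thursday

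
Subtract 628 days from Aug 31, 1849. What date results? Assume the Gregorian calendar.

December 12, 1847

−365 (one year) → Aug 31, 1848 (263 left).
−31 → Jul 31, 1848 (end of Jul, 31 days; 232 left).
−31 → Jun 30, 1848 (end of Jun, 30 days; 201 left).
−30 → May 31, 1848 (end of May, 31 days; 171 left).
−31 → Apr 30, 1848 (end of Apr, 30 days; 140 left).
−30 → Mar 31, 1848 (end of Mar, 31 days; 110 left).
−31 → Feb 29, 1848 (end of Feb, 29 days; 79 left).
−29 → Jan 31, 1848 (end of Jan, 31 days; 50 left).
−31 → Dec 31, 1847 (end of Dec, 31 days; 19 left).
−19 → Dec 12, 1847.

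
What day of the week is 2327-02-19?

Saturday

Doomsday rule: the anchor day for the 2300s is Wednesday. For year 27: 27÷12 = 2 r 3, and 3÷4 = 0, so 2+3+0 = 5.
Wednesday + 5 ≡ Monday — that's 2327's doomsday.
In February the doomsday date is Feb 28 (2327 is not a leap year).
Feb 19 is 9 days before Feb 28; 9 mod 7 = 2, so Monday − 2 = Saturday.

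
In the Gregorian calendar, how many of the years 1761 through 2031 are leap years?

Multiples of 4 in [1761,2031]: 67.
Of those, multiples of 100: 3 (not leap unless ÷400).
Multiples of 400: 1.
Leap years = 67 − 3 + 1 = 65.

65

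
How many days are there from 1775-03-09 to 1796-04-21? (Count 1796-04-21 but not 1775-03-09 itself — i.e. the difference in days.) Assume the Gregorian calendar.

Mar 9, 1775 → Mar 9, 1776: 366 days (Feb 29, 1776 is in that span).
Mar 9, 1776 → Mar 9, 1777: 365 days.
Mar 9, 1777 → Mar 9, 1778: 365 days.
Mar 9, 1778 → Mar 9, 1779: 365 days.
Mar 9, 1779 → Mar 9, 1780: 366 days (Feb 29, 1780 is in that span).
Mar 9, 1780 → Mar 9, 1781: 365 days.
Mar 9, 1781 → Mar 9, 1782: 365 days.
Mar 9, 1782 → Mar 9, 1783: 365 days.
Mar 9, 1783 → Mar 9, 1784: 366 days (Feb 29, 1784 is in that span).
Mar 9, 1784 → Mar 9, 1785: 365 days.
Mar 9, 1785 → Mar 9, 1786: 365 days.
Mar 9, 1786 → Mar 9, 1787: 365 days.
Mar 9, 1787 → Mar 9, 1788: 366 days (Feb 29, 1788 is in that span).
Mar 9, 1788 → Mar 9, 1789: 365 days.
Mar 9, 1789 → Mar 9, 1790: 365 days.
Mar 9, 1790 → Mar 9, 1791: 365 days.
Mar 9, 1791 → Mar 9, 1792: 366 days (Feb 29, 1792 is in that span).
Mar 9, 1792 → Mar 9, 1793: 365 days.
Mar 9, 1793 → Mar 9, 1794: 365 days.
Mar 9, 1794 → Mar 9, 1795: 365 days.
Mar 9, 1795 → Mar 9, 1796: 366 days (Feb 29, 1796 is in that span).
Mar 9, 1796 → Apr 9, 1796: 31 days (March has 31).
Apr 9, 1796 → Apr 21, 1796: 12 days.
Total: 7714 days.

7714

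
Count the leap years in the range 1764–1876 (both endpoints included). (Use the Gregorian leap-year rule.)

28

Multiples of 4 in [1764,1876]: 29.
Of those, multiples of 100: 1 (not leap unless ÷400).
Multiples of 400: 0.
Leap years = 29 − 1 + 0 = 28.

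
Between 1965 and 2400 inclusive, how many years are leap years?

106

Multiples of 4 in [1965,2400]: 109.
Of those, multiples of 100: 5 (not leap unless ÷400).
Multiples of 400: 2.
Leap years = 109 − 5 + 2 = 106.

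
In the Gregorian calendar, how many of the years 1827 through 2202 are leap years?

Multiples of 4 in [1827,2202]: 94.
Of those, multiples of 100: 4 (not leap unless ÷400).
Multiples of 400: 1.
Leap years = 94 − 4 + 1 = 91.

91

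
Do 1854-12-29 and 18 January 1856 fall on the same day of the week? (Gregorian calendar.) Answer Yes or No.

From Dec 29, 1854 to Jan 18, 1856 is 385 days.
385 mod 7 = 0, so they are the same weekday.
(Dec 29, 1854 is a Friday; Jan 18, 1856 is a Friday.)

Yes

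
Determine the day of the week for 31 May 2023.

Wednesday

Doomsday rule: the anchor day for the 2000s is Tuesday. For year 23: 23÷12 = 1 r 11, and 11÷4 = 2, so 1+11+2 = 14.
Tuesday + 14 ≡ Tuesday — that's 2023's doomsday.
In May the doomsday date is May 9.
May 31 is 22 days after May 9; 22 mod 7 = 1, so Tuesday + 1 = Wednesday.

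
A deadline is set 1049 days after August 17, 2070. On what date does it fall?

+365 (one year) → Aug 17, 2071 (684 left).
+366 (one year; includes Feb 29, 2072) → Aug 17, 2072 (318 left).
Aug has 31 days: +15 → Sep 1, 2072 (303 left).
Sep has 30 days: +30 → Oct 1, 2072 (273 left).
Oct has 31 days: +31 → Nov 1, 2072 (242 left).
Nov has 30 days: +30 → Dec 1, 2072 (212 left).
Dec has 31 days: +31 → Jan 1, 2073 (181 left).
Jan has 31 days: +31 → Feb 1, 2073 (150 left).
Feb has 28 days: +28 → Mar 1, 2073 (122 left).
Mar has 31 days: +31 → Apr 1, 2073 (91 left).
Apr has 30 days: +30 → May 1, 2073 (61 left).
May has 31 days: +31 → Jun 1, 2073 (30 left).
Jun has 30 days: +30 → Jul 1, 2073 (0 left).

July 1, 2073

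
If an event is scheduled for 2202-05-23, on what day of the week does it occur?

Doomsday rule: the anchor day for the 2200s is Friday. For year 02: 2÷12 = 0 r 2, and 2÷4 = 0, so 0+2+0 = 2.
Friday + 2 ≡ Sunday — that's 2202's doomsday.
In May the doomsday date is May 9.
May 23 is 14 days after May 9; 14 mod 7 = 0, so Sunday + 0 = Sunday.

Sunday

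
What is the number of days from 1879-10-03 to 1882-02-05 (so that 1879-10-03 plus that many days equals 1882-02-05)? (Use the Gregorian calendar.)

856

Oct 3, 1879 → Oct 3, 1880: 366 days (Feb 29, 1880 is in that span).
Oct 3, 1880 → Oct 3, 1881: 365 days.
Oct 3, 1881 → Nov 3, 1881: 31 days (October has 31).
Nov 3, 1881 → Dec 3, 1881: 30 days (November has 30).
Dec 3, 1881 → Jan 3, 1882: 31 days (December has 31).
Jan 3, 1882 → Feb 3, 1882: 31 days (January has 31).
Feb 3, 1882 → Feb 5, 1882: 2 days.
Total: 856 days.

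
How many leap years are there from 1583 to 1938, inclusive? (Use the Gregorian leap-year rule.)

86

Multiples of 4 in [1583,1938]: 89.
Of those, multiples of 100: 4 (not leap unless ÷400).
Multiples of 400: 1.
Leap years = 89 − 4 + 1 = 86.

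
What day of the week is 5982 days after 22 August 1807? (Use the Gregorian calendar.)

Aug 22, 1807 is a Saturday.
5982 mod 7 = 4, so 5982 days after a Saturday is Saturday + 4 = Wednesday.

Wednesday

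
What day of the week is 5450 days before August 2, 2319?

First find the weekday of Aug 2, 2319. Doomsday rule: the anchor day for the 2300s is Wednesday. For year 19: 19÷12 = 1 r 7, and 7÷4 = 1, so 1+7+1 = 9.
Wednesday + 9 ≡ Friday — that's 2319's doomsday.
In August the doomsday date is Aug 8.
Aug 2 is 6 days before Aug 8; 6 mod 7 = 6, so Friday − 6 = Saturday.
5450 mod 7 = 4, so 5450 days before a Saturday is Saturday − 4 = Tuesday.

Tuesday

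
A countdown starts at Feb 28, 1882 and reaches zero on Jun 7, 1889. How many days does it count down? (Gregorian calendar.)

2656

Feb 28, 1882 → Feb 28, 1883: 365 days.
Feb 28, 1883 → Feb 28, 1884: 365 days.
Feb 28, 1884 → Feb 28, 1885: 366 days (Feb 29, 1884 is in that span).
Feb 28, 1885 → Feb 28, 1886: 365 days.
Feb 28, 1886 → Feb 28, 1887: 365 days.
Feb 28, 1887 → Feb 28, 1888: 365 days.
Feb 28, 1888 → Feb 28, 1889: 366 days (Feb 29, 1888 is in that span).
Feb 28, 1889 → Mar 28, 1889: 28 days (February has 28).
Mar 28, 1889 → Apr 28, 1889: 31 days (March has 31).
Apr 28, 1889 → May 28, 1889: 30 days (April has 30).
May 28, 1889 → Jun 7, 1889: 10 days.
Total: 2656 days.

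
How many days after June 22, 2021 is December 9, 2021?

170

Jun 22, 2021 → Jul 22, 2021: 30 days (June has 30).
Jul 22, 2021 → Aug 22, 2021: 31 days (July has 31).
Aug 22, 2021 → Sep 22, 2021: 31 days (August has 31).
Sep 22, 2021 → Oct 22, 2021: 30 days (September has 30).
Oct 22, 2021 → Nov 22, 2021: 31 days (October has 31).
Nov 22, 2021 → Dec 9, 2021: 17 days.
Total: 170 days.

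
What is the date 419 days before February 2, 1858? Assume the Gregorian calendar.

−365 (one year) → Feb 2, 1857 (54 left).
−2 → Jan 31, 1857 (end of Jan, 31 days; 52 left).
−31 → Dec 31, 1856 (end of Dec, 31 days; 21 left).
−21 → Dec 10, 1856.

December 10, 1856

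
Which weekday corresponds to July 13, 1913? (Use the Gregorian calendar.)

Sunday

Doomsday rule: the anchor day for the 1900s is Wednesday. For year 13: 13÷12 = 1 r 1, and 1÷4 = 0, so 1+1+0 = 2.
Wednesday + 2 ≡ Friday — that's 1913's doomsday.
In July the doomsday date is Jul 11.
Jul 13 is 2 days after Jul 11; 2 mod 7 = 2, so Friday + 2 = Sunday.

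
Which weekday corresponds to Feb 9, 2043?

Monday

January 1, 2043 is a Thursday.
Jan 1, 2043 → Feb 1, 2043: 31 days (January has 31).
Feb 1, 2043 → Feb 9, 2043: 8 days.
Total: 39 days.
39 mod 7 = 4, so Thursday + 4 = Monday.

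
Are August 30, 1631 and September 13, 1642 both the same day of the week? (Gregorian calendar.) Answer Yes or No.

Yes

From Aug 30, 1631 to Sep 13, 1642 is 4032 days.
4032 mod 7 = 0, so they are the same weekday.
(Aug 30, 1631 is a Saturday; Sep 13, 1642 is a Saturday.)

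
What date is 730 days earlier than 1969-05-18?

−365 (one year) → May 18, 1968 (365 left).
−18 → Apr 30, 1968 (end of Apr, 30 days; 347 left).
−30 → Mar 31, 1968 (end of Mar, 31 days; 317 left).
−31 → Feb 29, 1968 (end of Feb, 29 days; 286 left).
−29 → Jan 31, 1968 (end of Jan, 31 days; 257 left).
−31 → Dec 31, 1967 (end of Dec, 31 days; 226 left).
−31 → Nov 30, 1967 (end of Nov, 30 days; 195 left).
−30 → Oct 31, 1967 (end of Oct, 31 days; 165 left).
−31 → Sep 30, 1967 (end of Sep, 30 days; 134 left).
−30 → Aug 31, 1967 (end of Aug, 31 days; 104 left).
−31 → Jul 31, 1967 (end of Jul, 31 days; 73 left).
−31 → Jun 30, 1967 (end of Jun, 30 days; 42 left).
−30 → May 31, 1967 (end of May, 31 days; 12 left).
−12 → May 19, 1967.

May 19, 1967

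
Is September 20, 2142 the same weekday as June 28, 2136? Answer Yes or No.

From Jun 28, 2136 to Sep 20, 2142 is 2275 days.
2275 mod 7 = 0, so they are the same weekday.
(Jun 28, 2136 is a Thursday; Sep 20, 2142 is a Thursday.)

Yes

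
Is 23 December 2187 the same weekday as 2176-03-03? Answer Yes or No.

From Mar 3, 2176 to Dec 23, 2187 is 4312 days.
4312 mod 7 = 0, so they are the same weekday.
(Mar 3, 2176 is a Sunday; Dec 23, 2187 is a Sunday.)

Yes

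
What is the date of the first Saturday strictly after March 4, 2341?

March 8, 2341

Mar 4, 2341 is a Tuesday.
From Tuesday to the next Saturday is 4 days.
Mar 4, 2341 + 4 = Mar 8, 2341.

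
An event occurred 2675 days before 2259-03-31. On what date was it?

December 3, 2251

−365 (one year) → Mar 31, 2258 (2310 left).
−365 (one year) → Mar 31, 2257 (1945 left).
−365 (one year) → Mar 31, 2256 (1580 left).
−366 (one year; includes Feb 29, 2256) → Mar 31, 2255 (1214 left).
−365 (one year) → Mar 31, 2254 (849 left).
−365 (one year) → Mar 31, 2253 (484 left).
−365 (one year) → Mar 31, 2252 (119 left).
−31 → Feb 29, 2252 (end of Feb, 29 days; 88 left).
−29 → Jan 31, 2252 (end of Jan, 31 days; 59 left).
−31 → Dec 31, 2251 (end of Dec, 31 days; 28 left).
−28 → Dec 3, 2251.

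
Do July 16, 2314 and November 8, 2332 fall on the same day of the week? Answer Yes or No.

No

From Jul 16, 2314 to Nov 8, 2332 is 6690 days.
6690 mod 7 = 5, so they are different weekdays.
(Jul 16, 2314 is a Thursday; Nov 8, 2332 is a Tuesday.)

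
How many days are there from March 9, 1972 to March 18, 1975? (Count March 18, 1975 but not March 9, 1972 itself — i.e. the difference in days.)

1104

Mar 9, 1972 → Mar 9, 1973: 365 days.
Mar 9, 1973 → Mar 9, 1974: 365 days.
Mar 9, 1974 → Apr 9, 1974: 31 days (March has 31).
Apr 9, 1974 → May 9, 1974: 30 days (April has 30).
May 9, 1974 → Jun 9, 1974: 31 days (May has 31).
Jun 9, 1974 → Jul 9, 1974: 30 days (June has 30).
Jul 9, 1974 → Aug 9, 1974: 31 days (July has 31).
Aug 9, 1974 → Sep 9, 1974: 31 days (August has 31).
Sep 9, 1974 → Oct 9, 1974: 30 days (September has 30).
Oct 9, 1974 → Nov 9, 1974: 31 days (October has 31).
Nov 9, 1974 → Dec 9, 1974: 30 days (November has 30).
Dec 9, 1974 → Jan 9, 1975: 31 days (December has 31).
Jan 9, 1975 → Feb 9, 1975: 31 days (January has 31).
Feb 9, 1975 → Mar 9, 1975: 28 days (February has 28).
Mar 9, 1975 → Mar 18, 1975: 9 days.
Total: 1104 days.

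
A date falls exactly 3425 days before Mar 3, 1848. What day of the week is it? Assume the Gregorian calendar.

First find the weekday of Mar 3, 1848. Doomsday rule: the anchor day for the 1800s is Friday. For year 48: 48÷12 = 4 r 0, and 0÷4 = 0, so 4+0+0 = 4.
Friday + 4 ≡ Tuesday — that's 1848's doomsday.
In March the doomsday date is Mar 14.
Mar 3 is 11 days before Mar 14; 11 mod 7 = 4, so Tuesday − 4 = Friday.
3425 mod 7 = 2, so 3425 days before a Friday is Friday − 2 = Wednesday.

Wednesday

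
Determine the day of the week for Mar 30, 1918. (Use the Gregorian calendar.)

Saturday

January 1, 1918 is a Tuesday.
Jan 1, 1918 → Feb 1, 1918: 31 days (January has 31).
Feb 1, 1918 → Mar 1, 1918: 28 days (February has 28).
Mar 1, 1918 → Mar 30, 1918: 29 days.
Total: 88 days.
88 mod 7 = 4, so Tuesday + 4 = Saturday.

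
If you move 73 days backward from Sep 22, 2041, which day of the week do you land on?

Thursday

Sep 22, 2041 is a Sunday.
73 mod 7 = 3, so 73 days before a Sunday is Sunday − 3 = Thursday.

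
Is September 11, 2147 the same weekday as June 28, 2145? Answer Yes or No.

Yes

From Jun 28, 2145 to Sep 11, 2147 is 805 days.
805 mod 7 = 0, so they are the same weekday.
(Jun 28, 2145 is a Monday; Sep 11, 2147 is a Monday.)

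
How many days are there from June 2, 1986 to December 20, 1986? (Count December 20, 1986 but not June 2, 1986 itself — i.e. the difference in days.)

Jun 2, 1986 → Jul 2, 1986: 30 days (June has 30).
Jul 2, 1986 → Aug 2, 1986: 31 days (July has 31).
Aug 2, 1986 → Sep 2, 1986: 31 days (August has 31).
Sep 2, 1986 → Oct 2, 1986: 30 days (September has 30).
Oct 2, 1986 → Nov 2, 1986: 31 days (October has 31).
Nov 2, 1986 → Dec 2, 1986: 30 days (November has 30).
Dec 2, 1986 → Dec 20, 1986: 18 days.
Total: 201 days.

201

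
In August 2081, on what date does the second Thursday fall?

August 14, 2081

August 1, 2081 is a Friday.
The first Thursday is therefore August 7 (6 days later).
The second Thursday is 7 + 1×7 = August 14.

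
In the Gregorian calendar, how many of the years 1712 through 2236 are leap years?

128

Multiples of 4 in [1712,2236]: 132.
Of those, multiples of 100: 5 (not leap unless ÷400).
Multiples of 400: 1.
Leap years = 132 − 5 + 1 = 128.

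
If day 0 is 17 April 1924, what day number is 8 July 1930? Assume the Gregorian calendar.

2273

Apr 17, 1924 → Apr 17, 1925: 365 days.
Apr 17, 1925 → Apr 17, 1926: 365 days.
Apr 17, 1926 → Apr 17, 1927: 365 days.
Apr 17, 1927 → Apr 17, 1928: 366 days (Feb 29, 1928 is in that span).
Apr 17, 1928 → Apr 17, 1929: 365 days.
Apr 17, 1929 → Apr 17, 1930: 365 days.
Apr 17, 1930 → May 17, 1930: 30 days (April has 30).
May 17, 1930 → Jun 17, 1930: 31 days (May has 31).
Jun 17, 1930 → Jul 8, 1930: 21 days.
Total: 2273 days.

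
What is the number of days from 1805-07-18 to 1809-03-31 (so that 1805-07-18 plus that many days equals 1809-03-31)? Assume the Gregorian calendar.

1352

Jul 18, 1805 → Jul 18, 1806: 365 days.
Jul 18, 1806 → Jul 18, 1807: 365 days.
Jul 18, 1807 → Jul 18, 1808: 366 days (Feb 29, 1808 is in that span).
Jul 18, 1808 → Aug 18, 1808: 31 days (July has 31).
Aug 18, 1808 → Sep 18, 1808: 31 days (August has 31).
Sep 18, 1808 → Oct 18, 1808: 30 days (September has 30).
Oct 18, 1808 → Nov 18, 1808: 31 days (October has 31).
Nov 18, 1808 → Dec 18, 1808: 30 days (November has 30).
Dec 18, 1808 → Jan 18, 1809: 31 days (December has 31).
Jan 18, 1809 → Feb 18, 1809: 31 days (January has 31).
Feb 18, 1809 → Mar 18, 1809: 28 days (February has 28).
Mar 18, 1809 → Mar 31, 1809: 13 days.
Total: 1352 days.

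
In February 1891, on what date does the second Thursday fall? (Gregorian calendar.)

February 1, 1891 is a Sunday.
The first Thursday is therefore February 5 (4 days later).
The second Thursday is 5 + 1×7 = February 12.

February 12, 1891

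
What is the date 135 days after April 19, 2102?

Apr has 30 days: +12 → May 1, 2102 (123 left).
May has 31 days: +31 → Jun 1, 2102 (92 left).
Jun has 30 days: +30 → Jul 1, 2102 (62 left).
Jul has 31 days: +31 → Aug 1, 2102 (31 left).
Aug has 31 days: +31 → Sep 1, 2102 (0 left).

September 1, 2102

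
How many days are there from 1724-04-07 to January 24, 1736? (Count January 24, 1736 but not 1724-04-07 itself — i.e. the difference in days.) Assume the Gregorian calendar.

4309

Apr 7, 1724 → Apr 7, 1725: 365 days.
Apr 7, 1725 → Apr 7, 1726: 365 days.
Apr 7, 1726 → Apr 7, 1727: 365 days.
Apr 7, 1727 → Apr 7, 1728: 366 days (Feb 29, 1728 is in that span).
Apr 7, 1728 → Apr 7, 1729: 365 days.
Apr 7, 1729 → Apr 7, 1730: 365 days.
Apr 7, 1730 → Apr 7, 1731: 365 days.
Apr 7, 1731 → Apr 7, 1732: 366 days (Feb 29, 1732 is in that span).
Apr 7, 1732 → Apr 7, 1733: 365 days.
Apr 7, 1733 → Apr 7, 1734: 365 days.
Apr 7, 1734 → Apr 7, 1735: 365 days.
Apr 7, 1735 → May 7, 1735: 30 days (April has 30).
May 7, 1735 → Jun 7, 1735: 31 days (May has 31).
Jun 7, 1735 → Jul 7, 1735: 30 days (June has 30).
Jul 7, 1735 → Aug 7, 1735: 31 days (July has 31).
Aug 7, 1735 → Sep 7, 1735: 31 days (August has 31).
Sep 7, 1735 → Oct 7, 1735: 30 days (September has 30).
Oct 7, 1735 → Nov 7, 1735: 31 days (October has 31).
Nov 7, 1735 → Dec 7, 1735: 30 days (November has 30).
Dec 7, 1735 → Jan 7, 1736: 31 days (December has 31).
Jan 7, 1736 → Jan 24, 1736: 17 days.
Total: 4309 days.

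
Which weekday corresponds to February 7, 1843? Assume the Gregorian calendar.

January 1, 1843 is a Sunday.
Jan 1, 1843 → Feb 1, 1843: 31 days (January has 31).
Feb 1, 1843 → Feb 7, 1843: 6 days.
Total: 37 days.
37 mod 7 = 2, so Sunday + 2 = Tuesday.

Tuesday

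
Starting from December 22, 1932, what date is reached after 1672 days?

+365 (one year) → Dec 22, 1933 (1307 left).
+365 (one year) → Dec 22, 1934 (942 left).
+365 (one year) → Dec 22, 1935 (577 left).
+366 (one year; includes Feb 29, 1936) → Dec 22, 1936 (211 left).
Dec has 31 days: +10 → Jan 1, 1937 (201 left).
Jan has 31 days: +31 → Feb 1, 1937 (170 left).
Feb has 28 days: +28 → Mar 1, 1937 (142 left).
Mar has 31 days: +31 → Apr 1, 1937 (111 left).
Apr has 30 days: +30 → May 1, 1937 (81 left).
May has 31 days: +31 → Jun 1, 1937 (50 left).
Jun has 30 days: +30 → Jul 1, 1937 (20 left).
+20 → Jul 21, 1937.

July 21, 1937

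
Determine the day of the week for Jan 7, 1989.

Doomsday rule: the anchor day for the 1900s is Wednesday. For year 89: 89÷12 = 7 r 5, and 5÷4 = 1, so 7+5+1 = 13.
Wednesday + 13 ≡ Tuesday — that's 1989's doomsday.
In January the doomsday date is Jan 3 (1989 is not a leap year).
Jan 7 is 4 days after Jan 3; 4 mod 7 = 4, so Tuesday + 4 = Saturday.

Saturday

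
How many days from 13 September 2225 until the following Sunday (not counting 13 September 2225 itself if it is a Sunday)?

5

Sep 13, 2225 is a Tuesday.
From Tuesday to the next Sunday is 5 days.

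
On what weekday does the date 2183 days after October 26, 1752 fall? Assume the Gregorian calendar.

Wednesday

Oct 26, 1752 is a Thursday.
2183 mod 7 = 6, so 2183 days after a Thursday is Thursday + 6 = Wednesday.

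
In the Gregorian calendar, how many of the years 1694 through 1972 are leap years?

67

Multiples of 4 in [1694,1972]: 70.
Of those, multiples of 100: 3 (not leap unless ÷400).
Multiples of 400: 0.
Leap years = 70 − 3 + 0 = 67.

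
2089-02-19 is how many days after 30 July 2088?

204

Jul 30, 2088 → Aug 30, 2088: 31 days (July has 31).
Aug 30, 2088 → Sep 30, 2088: 31 days (August has 31).
Sep 30, 2088 → Oct 30, 2088: 30 days (September has 30).
Oct 30, 2088 → Nov 30, 2088: 31 days (October has 31).
Nov 30, 2088 → Dec 30, 2088: 30 days (November has 30).
Dec 30, 2088 → Jan 30, 2089: 31 days (December has 31).
Jan 30, 2089 → Feb 19, 2089: 20 days.
Total: 204 days.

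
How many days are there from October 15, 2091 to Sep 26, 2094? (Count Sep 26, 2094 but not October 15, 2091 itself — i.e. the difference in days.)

1077

Oct 15, 2091 → Oct 15, 2092: 366 days (Feb 29, 2092 is in that span).
Oct 15, 2092 → Oct 15, 2093: 365 days.
Oct 15, 2093 → Nov 15, 2093: 31 days (October has 31).
Nov 15, 2093 → Dec 15, 2093: 30 days (November has 30).
Dec 15, 2093 → Jan 15, 2094: 31 days (December has 31).
Jan 15, 2094 → Feb 15, 2094: 31 days (January has 31).
Feb 15, 2094 → Mar 15, 2094: 28 days (February has 28).
Mar 15, 2094 → Apr 15, 2094: 31 days (March has 31).
Apr 15, 2094 → May 15, 2094: 30 days (April has 30).
May 15, 2094 → Jun 15, 2094: 31 days (May has 31).
Jun 15, 2094 → Jul 15, 2094: 30 days (June has 30).
Jul 15, 2094 → Aug 15, 2094: 31 days (July has 31).
Aug 15, 2094 → Sep 15, 2094: 31 days (August has 31).
Sep 15, 2094 → Sep 26, 2094: 11 days.
Total: 1077 days.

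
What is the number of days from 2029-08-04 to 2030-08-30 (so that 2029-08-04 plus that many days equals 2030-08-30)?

391

Aug 4, 2029 → Sep 4, 2029: 31 days (August has 31).
Sep 4, 2029 → Oct 4, 2029: 30 days (September has 30).
Oct 4, 2029 → Nov 4, 2029: 31 days (October has 31).
Nov 4, 2029 → Dec 4, 2029: 30 days (November has 30).
Dec 4, 2029 → Jan 4, 2030: 31 days (December has 31).
Jan 4, 2030 → Feb 4, 2030: 31 days (January has 31).
Feb 4, 2030 → Mar 4, 2030: 28 days (February has 28).
Mar 4, 2030 → Apr 4, 2030: 31 days (March has 31).
Apr 4, 2030 → May 4, 2030: 30 days (April has 30).
May 4, 2030 → Jun 4, 2030: 31 days (May has 31).
Jun 4, 2030 → Jul 4, 2030: 30 days (June has 30).
Jul 4, 2030 → Aug 4, 2030: 31 days (July has 31).
Aug 4, 2030 → Aug 30, 2030: 26 days.
Total: 391 days.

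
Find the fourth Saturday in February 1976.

February 1, 1976 is a Sunday.
The first Saturday is therefore February 7 (6 days later).
The fourth Saturday is 7 + 3×7 = February 28.

February 28, 1976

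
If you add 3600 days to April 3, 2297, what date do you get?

February 11, 2307

+365 (one year) → Apr 3, 2298 (3235 left).
+365 (one year) → Apr 3, 2299 (2870 left).
+365 (one year) → Apr 3, 2300 (2505 left).
+365 (one year) → Apr 3, 2301 (2140 left).
+365 (one year) → Apr 3, 2302 (1775 left).
+365 (one year) → Apr 3, 2303 (1410 left).
+366 (one year; includes Feb 29, 2304) → Apr 3, 2304 (1044 left).
+365 (one year) → Apr 3, 2305 (679 left).
+365 (one year) → Apr 3, 2306 (314 left).
Apr has 30 days: +28 → May 1, 2306 (286 left).
May has 31 days: +31 → Jun 1, 2306 (255 left).
Jun has 30 days: +30 → Jul 1, 2306 (225 left).
Jul has 31 days: +31 → Aug 1, 2306 (194 left).
Aug has 31 days: +31 → Sep 1, 2306 (163 left).
Sep has 30 days: +30 → Oct 1, 2306 (133 left).
Oct has 31 days: +31 → Nov 1, 2306 (102 left).
Nov has 30 days: +30 → Dec 1, 2306 (72 left).
Dec has 31 days: +31 → Jan 1, 2307 (41 left).
Jan has 31 days: +31 → Feb 1, 2307 (10 left).
+10 → Feb 11, 2307.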